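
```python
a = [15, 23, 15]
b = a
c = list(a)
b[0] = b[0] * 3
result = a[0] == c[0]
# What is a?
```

After line 1: a = [15, 23, 15]
After line 2 (b = a, alias): a = [15, 23, 15], b = [15, 23, 15]
After line 3 (c = list(a) is a copy, new object): c = [15, 23, 15]
After line 4 (b[0] = 15 * 3 = 45; mutates shared a/b): a = b = [45, 23, 15], c = [15, 23, 15]
After line 5 (a[0] = 45, c[0] = 15; result = False)

[45, 23, 15]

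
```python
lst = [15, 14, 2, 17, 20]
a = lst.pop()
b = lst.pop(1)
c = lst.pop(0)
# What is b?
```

After line 1: lst = [15, 14, 2, 17, 20]
After line 2 (pop() -> a = 20): lst = [15, 14, 2, 17]
After line 3 (pop(1) -> b = 14): lst = [15, 2, 17]
After line 4 (pop(0) -> c = 15): lst = [2, 17]

14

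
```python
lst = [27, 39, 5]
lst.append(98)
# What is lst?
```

[27, 39, 5, 98]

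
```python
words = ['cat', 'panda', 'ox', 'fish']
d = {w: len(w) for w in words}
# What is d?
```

{'cat': 3, 'panda': 5, 'ox': 2, 'fish': 4}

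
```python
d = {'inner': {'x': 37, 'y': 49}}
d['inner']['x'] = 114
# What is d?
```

After line 1: d = {'inner': {'x': 37, 'y': 49}}
After line 2 (inner x overwritten): d = {'inner': {'x': 114, 'y': 49}}

{'inner': {'x': 114, 'y': 49}}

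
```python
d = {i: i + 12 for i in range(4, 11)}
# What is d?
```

{4: 16, 5: 17, 6: 18, 7: 19, 8: 20, 9: 21, 10: 22}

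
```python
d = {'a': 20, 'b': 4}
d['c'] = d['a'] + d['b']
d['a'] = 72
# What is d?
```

After line 1: d = {'a': 20, 'b': 4}
After line 2 (d['c'] = 20 + 4): d = {'a': 20, 'b': 4, 'c': 24}
After line 3: d = {'a': 72, 'b': 4, 'c': 24}

{'a': 72, 'b': 4, 'c': 24}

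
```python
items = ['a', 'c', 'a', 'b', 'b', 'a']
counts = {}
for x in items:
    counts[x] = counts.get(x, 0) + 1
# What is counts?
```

Initial: counts = {}, items = ['a', 'c', 'a', 'b', 'b', 'a']
See 'a': counts = {'a': 1}
See 'c': counts = {'a': 1, 'c': 1}
See 'a': counts = {'a': 2, 'c': 1}
See 'b': counts = {'a': 2, 'c': 1, 'b': 1}
See 'b': counts = {'a': 2, 'c': 1, 'b': 2}
See 'a': counts = {'a': 3, 'c': 1, 'b': 2}

{'a': 3, 'c': 1, 'b': 2}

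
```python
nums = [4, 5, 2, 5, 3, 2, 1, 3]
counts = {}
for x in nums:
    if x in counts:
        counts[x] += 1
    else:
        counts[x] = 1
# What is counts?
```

Initial: counts = {}, nums = [4, 5, 2, 5, 3, 2, 1, 3]
See 4: counts = {4: 1}
See 5: counts = {4: 1, 5: 1}
See 2: counts = {4: 1, 5: 1, 2: 1}
See 5: counts = {4: 1, 5: 2, 2: 1}
See 3: counts = {4: 1, 5: 2, 2: 1, 3: 1}
See 2: counts = {4: 1, 5: 2, 2: 2, 3: 1}
See 1: counts = {4: 1, 5: 2, 2: 2, 3: 1, 1: 1}
See 3: counts = {4: 1, 5: 2, 2: 2, 3: 2, 1: 1}

{4: 1, 5: 2, 2: 2, 3: 2, 1: 1}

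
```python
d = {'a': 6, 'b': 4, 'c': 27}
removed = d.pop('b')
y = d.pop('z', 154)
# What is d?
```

After line 1: d = {'a': 6, 'b': 4, 'c': 27}
After line 2 (pop 'b' returns 4): d = {'a': 6, 'c': 27}, removed = 4
After line 3 (pop 'z' missing, returns default 154): d = {'a': 6, 'c': 27}, y = 154

{'a': 6, 'c': 27}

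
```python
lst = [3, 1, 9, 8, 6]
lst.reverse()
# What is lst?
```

[6, 8, 9, 1, 3]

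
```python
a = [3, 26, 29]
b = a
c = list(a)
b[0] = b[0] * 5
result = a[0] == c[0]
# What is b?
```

After line 1: a = [3, 26, 29]
After line 2 (b = a, alias): a = [3, 26, 29], b = [3, 26, 29]
After line 3 (c = list(a) is a copy, new object): c = [3, 26, 29]
After line 4 (b[0] = 3 * 5 = 15; mutates shared a/b): a = b = [15, 26, 29], c = [3, 26, 29]
After line 5 (a[0] = 15, c[0] = 3; result = False)

[15, 26, 29]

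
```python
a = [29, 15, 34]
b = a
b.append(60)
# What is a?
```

After line 1: a = [29, 15, 34]
After line 2 (b = a is an alias, same object): a = [29, 15, 34], b = [29, 15, 34]
After line 3 (b.append mutates the shared list): a = [29, 15, 34, 60], b = [29, 15, 34, 60]

[29, 15, 34, 60]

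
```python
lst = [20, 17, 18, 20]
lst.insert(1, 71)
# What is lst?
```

[20, 71, 17, 18, 20]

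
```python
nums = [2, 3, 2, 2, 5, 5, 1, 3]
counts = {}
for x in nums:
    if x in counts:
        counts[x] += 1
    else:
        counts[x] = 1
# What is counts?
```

Initial: counts = {}, nums = [2, 3, 2, 2, 5, 5, 1, 3]
See 2: counts = {2: 1}
See 3: counts = {2: 1, 3: 1}
See 2: counts = {2: 2, 3: 1}
See 2: counts = {2: 3, 3: 1}
See 5: counts = {2: 3, 3: 1, 5: 1}
See 5: counts = {2: 3, 3: 1, 5: 2}
See 1: counts = {2: 3, 3: 1, 5: 2, 1: 1}
See 3: counts = {2: 3, 3: 2, 5: 2, 1: 1}

{2: 3, 3: 2, 5: 2, 1: 1}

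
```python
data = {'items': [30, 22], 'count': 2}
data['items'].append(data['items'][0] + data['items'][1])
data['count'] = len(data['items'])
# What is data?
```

After line 1: data = {'items': [30, 22], 'count': 2}
After line 2 (append 30 + 22 = 52): data = {'items': [30, 22, 52], 'count': 2}
After line 3 (count = len(items) = 3): data = {'items': [30, 22, 52], 'count': 3}

{'items': [30, 22, 52], 'count': 3}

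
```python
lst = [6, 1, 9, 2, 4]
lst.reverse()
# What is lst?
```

[4, 2, 9, 1, 6]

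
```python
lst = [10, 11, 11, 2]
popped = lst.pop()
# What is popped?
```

2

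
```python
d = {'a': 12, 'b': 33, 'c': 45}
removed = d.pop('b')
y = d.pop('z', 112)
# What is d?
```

After line 1: d = {'a': 12, 'b': 33, 'c': 45}
After line 2 (pop 'b' returns 33): d = {'a': 12, 'c': 45}, removed = 33
After line 3 (pop 'z' missing, returns default 112): d = {'a': 12, 'c': 45}, y = 112

{'a': 12, 'c': 45}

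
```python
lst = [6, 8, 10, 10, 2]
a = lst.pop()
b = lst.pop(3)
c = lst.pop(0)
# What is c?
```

After line 1: lst = [6, 8, 10, 10, 2]
After line 2 (pop() -> a = 2): lst = [6, 8, 10, 10]
After line 3 (pop(3) -> b = 10): lst = [6, 8, 10]
After line 4 (pop(0) -> c = 6): lst = [8, 10]

6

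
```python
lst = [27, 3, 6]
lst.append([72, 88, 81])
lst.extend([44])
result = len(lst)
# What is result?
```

After line 1: lst = [27, 3, 6]
After line 2 (append adds [72, 88, 81] as single element): lst = [27, 3, 6, [72, 88, 81]]
After line 3 (extend unpacks [44], adds 44): lst = [27, 3, 6, [72, 88, 81], 44]
After line 4: result = len(lst) = 5

5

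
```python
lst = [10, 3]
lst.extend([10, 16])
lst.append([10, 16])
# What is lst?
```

After line 1: lst = [10, 3]
After line 2 (extend unpacks [10, 16]): lst = [10, 3, 10, 16]
After line 3 (append adds [10, 16] as single element): lst = [10, 3, 10, 16, [10, 16]]

[10, 3, 10, 16, [10, 16]]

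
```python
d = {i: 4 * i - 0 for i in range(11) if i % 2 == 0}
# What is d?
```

{0: 0, 2: 8, 4: 16, 6: 24, 8: 32, 10: 40}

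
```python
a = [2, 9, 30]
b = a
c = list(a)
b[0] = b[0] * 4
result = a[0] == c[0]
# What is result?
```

After line 1: a = [2, 9, 30]
After line 2 (b = a, alias): a = [2, 9, 30], b = [2, 9, 30]
After line 3 (c = list(a) is a copy, new object): c = [2, 9, 30]
After line 4 (b[0] = 2 * 4 = 8; mutates shared a/b): a = b = [8, 9, 30], c = [2, 9, 30]
After line 5 (a[0] = 8, c[0] = 2; result = False)

False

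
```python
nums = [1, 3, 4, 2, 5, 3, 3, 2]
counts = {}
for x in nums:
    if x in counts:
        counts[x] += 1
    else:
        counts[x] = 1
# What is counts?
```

Initial: counts = {}, nums = [1, 3, 4, 2, 5, 3, 3, 2]
See 1: counts = {1: 1}
See 3: counts = {1: 1, 3: 1}
See 4: counts = {1: 1, 3: 1, 4: 1}
See 2: counts = {1: 1, 3: 1, 4: 1, 2: 1}
See 5: counts = {1: 1, 3: 1, 4: 1, 2: 1, 5: 1}
See 3: counts = {1: 1, 3: 2, 4: 1, 2: 1, 5: 1}
See 3: counts = {1: 1, 3: 3, 4: 1, 2: 1, 5: 1}
See 2: counts = {1: 1, 3: 3, 4: 1, 2: 2, 5: 1}

{1: 1, 3: 3, 4: 1, 2: 2, 5: 1}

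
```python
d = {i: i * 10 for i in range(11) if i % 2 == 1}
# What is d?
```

{1: 10, 3: 30, 5: 50, 7: 70, 9: 90}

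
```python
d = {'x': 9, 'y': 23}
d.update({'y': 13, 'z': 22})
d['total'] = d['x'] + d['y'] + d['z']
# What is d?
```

After line 1: d = {'x': 9, 'y': 23}
After line 2 (y overwritten, z added): d = {'x': 9, 'y': 13, 'z': 22}
After line 3 (total = 9 + 13 + 22 = 44): d = {'x': 9, 'y': 13, 'z': 22, 'total': 44}

{'x': 9, 'y': 13, 'z': 22, 'total': 44}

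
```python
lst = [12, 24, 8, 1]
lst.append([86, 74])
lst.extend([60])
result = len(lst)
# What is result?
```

After line 1: lst = [12, 24, 8, 1]
After line 2 (append adds [86, 74] as single element): lst = [12, 24, 8, 1, [86, 74]]
After line 3 (extend unpacks [60], adds 60): lst = [12, 24, 8, 1, [86, 74], 60]
After line 4: result = len(lst) = 6

6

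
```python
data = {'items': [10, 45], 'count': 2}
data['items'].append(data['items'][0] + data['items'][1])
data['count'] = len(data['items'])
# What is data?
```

After line 1: data = {'items': [10, 45], 'count': 2}
After line 2 (append 10 + 45 = 55): data = {'items': [10, 45, 55], 'count': 2}
After line 3 (count = len(items) = 3): data = {'items': [10, 45, 55], 'count': 3}

{'items': [10, 45, 55], 'count': 3}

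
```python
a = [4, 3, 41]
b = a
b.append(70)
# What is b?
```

After line 1: a = [4, 3, 41]
After line 2 (b = a is an alias, same object): a = [4, 3, 41], b = [4, 3, 41]
After line 3 (b.append mutates the shared list): a = [4, 3, 41, 70], b = [4, 3, 41, 70]

[4, 3, 41, 70]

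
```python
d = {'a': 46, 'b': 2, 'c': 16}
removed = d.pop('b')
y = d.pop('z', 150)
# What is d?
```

After line 1: d = {'a': 46, 'b': 2, 'c': 16}
After line 2 (pop 'b' returns 2): d = {'a': 46, 'c': 16}, removed = 2
After line 3 (pop 'z' missing, returns default 150): d = {'a': 46, 'c': 16}, y = 150

{'a': 46, 'c': 16}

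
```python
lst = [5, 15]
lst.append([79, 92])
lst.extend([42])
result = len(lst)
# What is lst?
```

After line 1: lst = [5, 15]
After line 2 (append adds [79, 92] as single element): lst = [5, 15, [79, 92]]
After line 3 (extend unpacks [42], adds 42): lst = [5, 15, [79, 92], 42]
After line 4: result = len(lst) = 4

[5, 15, [79, 92], 42]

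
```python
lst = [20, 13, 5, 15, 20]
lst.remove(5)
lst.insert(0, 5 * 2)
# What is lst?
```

After line 1: lst = [20, 13, 5, 15, 20]
After line 2 (remove first 5): lst = [20, 13, 15, 20]
After line 3 (insert 10 at index 0): lst = [10, 20, 13, 15, 20]

[10, 20, 13, 15, 20]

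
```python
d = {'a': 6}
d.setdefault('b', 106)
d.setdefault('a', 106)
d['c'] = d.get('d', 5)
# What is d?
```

After line 1: d = {'a': 6}
After line 2 (setdefault adds 'b'=106): d = {'a': 6, 'b': 106}
After line 3 (setdefault 'a' no-op, already exists): d = {'a': 6, 'b': 106}
After line 4 (get('d', 5) returns default since 'd' not in d): d = {'a': 6, 'b': 106, 'c': 5}

{'a': 6, 'b': 106, 'c': 5}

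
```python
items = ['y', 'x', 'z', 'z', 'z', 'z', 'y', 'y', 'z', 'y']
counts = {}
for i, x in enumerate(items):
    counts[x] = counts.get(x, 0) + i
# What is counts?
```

Initial: counts = {}, items = ['y', 'x', 'z', 'z', 'z', 'z', 'y', 'y', 'z', 'y']
i=0, x='y': counts = {'y': 0}
i=1, x='x': counts = {'y': 0, 'x': 1}
i=2, x='z': counts = {'y': 0, 'x': 1, 'z': 2}
i=3, x='z': counts = {'y': 0, 'x': 1, 'z': 5}
i=4, x='z': counts = {'y': 0, 'x': 1, 'z': 9}
i=5, x='z': counts = {'y': 0, 'x': 1, 'z': 14}
i=6, x='y': counts = {'y': 6, 'x': 1, 'z': 14}
i=7, x='y': counts = {'y': 13, 'x': 1, 'z': 14}
i=8, x='z': counts = {'y': 13, 'x': 1, 'z': 22}
i=9, x='y': counts = {'y': 22, 'x': 1, 'z': 22}

{'y': 22, 'x': 1, 'z': 22}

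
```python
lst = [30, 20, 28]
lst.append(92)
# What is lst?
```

[30, 20, 28, 92]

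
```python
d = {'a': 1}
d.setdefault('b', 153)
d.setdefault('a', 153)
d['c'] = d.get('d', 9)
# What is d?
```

After line 1: d = {'a': 1}
After line 2 (setdefault adds 'b'=153): d = {'a': 1, 'b': 153}
After line 3 (setdefault 'a' no-op, already exists): d = {'a': 1, 'b': 153}
After line 4 (get('d', 9) returns default since 'd' not in d): d = {'a': 1, 'b': 153, 'c': 9}

{'a': 1, 'b': 153, 'c': 9}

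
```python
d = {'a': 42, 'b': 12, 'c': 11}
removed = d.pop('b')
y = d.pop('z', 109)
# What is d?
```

After line 1: d = {'a': 42, 'b': 12, 'c': 11}
After line 2 (pop 'b' returns 12): d = {'a': 42, 'c': 11}, removed = 12
After line 3 (pop 'z' missing, returns default 109): d = {'a': 42, 'c': 11}, y = 109

{'a': 42, 'c': 11}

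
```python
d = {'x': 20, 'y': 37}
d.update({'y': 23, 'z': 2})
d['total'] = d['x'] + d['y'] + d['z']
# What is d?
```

After line 1: d = {'x': 20, 'y': 37}
After line 2 (y overwritten, z added): d = {'x': 20, 'y': 23, 'z': 2}
After line 3 (total = 20 + 23 + 2 = 45): d = {'x': 20, 'y': 23, 'z': 2, 'total': 45}

{'x': 20, 'y': 23, 'z': 2, 'total': 45}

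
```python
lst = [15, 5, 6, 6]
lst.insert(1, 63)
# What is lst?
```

[15, 63, 5, 6, 6]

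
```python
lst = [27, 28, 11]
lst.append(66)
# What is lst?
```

[27, 28, 11, 66]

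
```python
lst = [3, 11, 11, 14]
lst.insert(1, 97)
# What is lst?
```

[3, 97, 11, 11, 14]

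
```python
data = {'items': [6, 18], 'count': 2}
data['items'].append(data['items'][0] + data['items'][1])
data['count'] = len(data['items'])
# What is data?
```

After line 1: data = {'items': [6, 18], 'count': 2}
After line 2 (append 6 + 18 = 24): data = {'items': [6, 18, 24], 'count': 2}
After line 3 (count = len(items) = 3): data = {'items': [6, 18, 24], 'count': 3}

{'items': [6, 18, 24], 'count': 3}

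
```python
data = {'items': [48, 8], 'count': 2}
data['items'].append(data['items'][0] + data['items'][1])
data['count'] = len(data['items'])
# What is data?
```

After line 1: data = {'items': [48, 8], 'count': 2}
After line 2 (append 48 + 8 = 56): data = {'items': [48, 8, 56], 'count': 2}
After line 3 (count = len(items) = 3): data = {'items': [48, 8, 56], 'count': 3}

{'items': [48, 8, 56], 'count': 3}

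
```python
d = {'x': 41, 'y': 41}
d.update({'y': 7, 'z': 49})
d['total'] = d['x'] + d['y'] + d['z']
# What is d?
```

After line 1: d = {'x': 41, 'y': 41}
After line 2 (y overwritten, z added): d = {'x': 41, 'y': 7, 'z': 49}
After line 3 (total = 41 + 7 + 49 = 97): d = {'x': 41, 'y': 7, 'z': 49, 'total': 97}

{'x': 41, 'y': 7, 'z': 49, 'total': 97}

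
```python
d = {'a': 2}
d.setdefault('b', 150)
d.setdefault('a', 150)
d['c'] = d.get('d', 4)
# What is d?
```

After line 1: d = {'a': 2}
After line 2 (setdefault adds 'b'=150): d = {'a': 2, 'b': 150}
After line 3 (setdefault 'a' no-op, already exists): d = {'a': 2, 'b': 150}
After line 4 (get('d', 4) returns default since 'd' not in d): d = {'a': 2, 'b': 150, 'c': 4}

{'a': 2, 'b': 150, 'c': 4}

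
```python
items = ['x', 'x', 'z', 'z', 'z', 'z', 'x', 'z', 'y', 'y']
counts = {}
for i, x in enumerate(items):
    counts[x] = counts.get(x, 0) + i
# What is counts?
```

Initial: counts = {}, items = ['x', 'x', 'z', 'z', 'z', 'z', 'x', 'z', 'y', 'y']
i=0, x='x': counts = {'x': 0}
i=1, x='x': counts = {'x': 1}
i=2, x='z': counts = {'x': 1, 'z': 2}
i=3, x='z': counts = {'x': 1, 'z': 5}
i=4, x='z': counts = {'x': 1, 'z': 9}
i=5, x='z': counts = {'x': 1, 'z': 14}
i=6, x='x': counts = {'x': 7, 'z': 14}
i=7, x='z': counts = {'x': 7, 'z': 21}
i=8, x='y': counts = {'x': 7, 'z': 21, 'y': 8}
i=9, x='y': counts = {'x': 7, 'z': 21, 'y': 17}

{'x': 7, 'z': 21, 'y': 17}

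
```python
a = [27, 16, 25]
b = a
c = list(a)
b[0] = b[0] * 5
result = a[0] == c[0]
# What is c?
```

After line 1: a = [27, 16, 25]
After line 2 (b = a, alias): a = [27, 16, 25], b = [27, 16, 25]
After line 3 (c = list(a) is a copy, new object): c = [27, 16, 25]
After line 4 (b[0] = 27 * 5 = 135; mutates shared a/b): a = b = [135, 16, 25], c = [27, 16, 25]
After line 5 (a[0] = 135, c[0] = 27; result = False)

[27, 16, 25]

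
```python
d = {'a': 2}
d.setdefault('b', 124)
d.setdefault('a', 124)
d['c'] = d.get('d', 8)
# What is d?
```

After line 1: d = {'a': 2}
After line 2 (setdefault adds 'b'=124): d = {'a': 2, 'b': 124}
After line 3 (setdefault 'a' no-op, already exists): d = {'a': 2, 'b': 124}
After line 4 (get('d', 8) returns default since 'd' not in d): d = {'a': 2, 'b': 124, 'c': 8}

{'a': 2, 'b': 124, 'c': 8}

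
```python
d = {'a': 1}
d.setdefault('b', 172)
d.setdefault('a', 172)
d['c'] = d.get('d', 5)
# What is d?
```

After line 1: d = {'a': 1}
After line 2 (setdefault adds 'b'=172): d = {'a': 1, 'b': 172}
After line 3 (setdefault 'a' no-op, already exists): d = {'a': 1, 'b': 172}
After line 4 (get('d', 5) returns default since 'd' not in d): d = {'a': 1, 'b': 172, 'c': 5}

{'a': 1, 'b': 172, 'c': 5}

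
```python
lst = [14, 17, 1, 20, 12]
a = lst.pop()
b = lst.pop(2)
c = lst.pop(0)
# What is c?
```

After line 1: lst = [14, 17, 1, 20, 12]
After line 2 (pop() -> a = 12): lst = [14, 17, 1, 20]
After line 3 (pop(2) -> b = 1): lst = [14, 17, 20]
After line 4 (pop(0) -> c = 14): lst = [17, 20]

14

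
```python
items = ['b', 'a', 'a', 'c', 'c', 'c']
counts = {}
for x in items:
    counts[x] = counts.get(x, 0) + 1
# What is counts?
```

Initial: counts = {}, items = ['b', 'a', 'a', 'c', 'c', 'c']
See 'b': counts = {'b': 1}
See 'a': counts = {'b': 1, 'a': 1}
See 'a': counts = {'b': 1, 'a': 2}
See 'c': counts = {'b': 1, 'a': 2, 'c': 1}
See 'c': counts = {'b': 1, 'a': 2, 'c': 2}
See 'c': counts = {'b': 1, 'a': 2, 'c': 3}

{'b': 1, 'a': 2, 'c': 3}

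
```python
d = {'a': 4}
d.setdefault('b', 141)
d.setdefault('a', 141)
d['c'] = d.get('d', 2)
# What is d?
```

After line 1: d = {'a': 4}
After line 2 (setdefault adds 'b'=141): d = {'a': 4, 'b': 141}
After line 3 (setdefault 'a' no-op, already exists): d = {'a': 4, 'b': 141}
After line 4 (get('d', 2) returns default since 'd' not in d): d = {'a': 4, 'b': 141, 'c': 2}

{'a': 4, 'b': 141, 'c': 2}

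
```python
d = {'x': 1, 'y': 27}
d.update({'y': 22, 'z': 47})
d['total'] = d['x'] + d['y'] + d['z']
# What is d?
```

After line 1: d = {'x': 1, 'y': 27}
After line 2 (y overwritten, z added): d = {'x': 1, 'y': 22, 'z': 47}
After line 3 (total = 1 + 22 + 47 = 70): d = {'x': 1, 'y': 22, 'z': 47, 'total': 70}

{'x': 1, 'y': 22, 'z': 47, 'total': 70}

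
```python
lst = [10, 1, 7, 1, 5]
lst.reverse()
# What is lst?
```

[5, 1, 7, 1, 10]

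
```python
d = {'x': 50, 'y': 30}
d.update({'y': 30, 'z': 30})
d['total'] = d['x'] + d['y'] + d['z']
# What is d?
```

After line 1: d = {'x': 50, 'y': 30}
After line 2 (y overwritten, z added): d = {'x': 50, 'y': 30, 'z': 30}
After line 3 (total = 50 + 30 + 30 = 110): d = {'x': 50, 'y': 30, 'z': 30, 'total': 110}

{'x': 50, 'y': 30, 'z': 30, 'total': 110}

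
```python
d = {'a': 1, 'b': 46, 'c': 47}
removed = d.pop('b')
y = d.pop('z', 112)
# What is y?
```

After line 1: d = {'a': 1, 'b': 46, 'c': 47}
After line 2 (pop 'b' returns 46): d = {'a': 1, 'c': 47}, removed = 46
After line 3 (pop 'z' missing, returns default 112): d = {'a': 1, 'c': 47}, y = 112

112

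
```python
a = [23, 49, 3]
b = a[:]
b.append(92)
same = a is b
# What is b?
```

After line 1: a = [23, 49, 3]
After line 2 (b = a[:] is a shallow copy, new object): a = [23, 49, 3], b = [23, 49, 3]
After line 3 (append only mutates b): a = [23, 49, 3], b = [23, 49, 3, 92]
After line 4 (same = a is b; different objects -> False): same = False

[23, 49, 3, 92]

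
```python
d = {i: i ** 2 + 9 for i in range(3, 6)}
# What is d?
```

{3: 18, 4: 25, 5: 34}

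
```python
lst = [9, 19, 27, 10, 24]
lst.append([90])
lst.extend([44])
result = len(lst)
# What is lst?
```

After line 1: lst = [9, 19, 27, 10, 24]
After line 2 (append adds [90] as single element): lst = [9, 19, 27, 10, 24, [90]]
After line 3 (extend unpacks [44], adds 44): lst = [9, 19, 27, 10, 24, [90], 44]
After line 4: result = len(lst) = 7

[9, 19, 27, 10, 24, [90], 44]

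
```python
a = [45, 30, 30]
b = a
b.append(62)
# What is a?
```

After line 1: a = [45, 30, 30]
After line 2 (b = a is an alias, same object): a = [45, 30, 30], b = [45, 30, 30]
After line 3 (b.append mutates the shared list): a = [45, 30, 30, 62], b = [45, 30, 30, 62]

[45, 30, 30, 62]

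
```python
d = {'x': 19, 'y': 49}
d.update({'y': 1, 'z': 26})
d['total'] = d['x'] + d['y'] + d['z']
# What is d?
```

After line 1: d = {'x': 19, 'y': 49}
After line 2 (y overwritten, z added): d = {'x': 19, 'y': 1, 'z': 26}
After line 3 (total = 19 + 1 + 26 = 46): d = {'x': 19, 'y': 1, 'z': 26, 'total': 46}

{'x': 19, 'y': 1, 'z': 26, 'total': 46}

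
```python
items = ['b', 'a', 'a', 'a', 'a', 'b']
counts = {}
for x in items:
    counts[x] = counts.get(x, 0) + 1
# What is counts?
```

Initial: counts = {}, items = ['b', 'a', 'a', 'a', 'a', 'b']
See 'b': counts = {'b': 1}
See 'a': counts = {'b': 1, 'a': 1}
See 'a': counts = {'b': 1, 'a': 2}
See 'a': counts = {'b': 1, 'a': 3}
See 'a': counts = {'b': 1, 'a': 4}
See 'b': counts = {'b': 2, 'a': 4}

{'b': 2, 'a': 4}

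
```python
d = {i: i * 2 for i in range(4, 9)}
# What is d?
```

{4: 8, 5: 10, 6: 12, 7: 14, 8: 16}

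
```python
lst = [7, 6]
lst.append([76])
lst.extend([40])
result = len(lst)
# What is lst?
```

After line 1: lst = [7, 6]
After line 2 (append adds [76] as single element): lst = [7, 6, [76]]
After line 3 (extend unpacks [40], adds 40): lst = [7, 6, [76], 40]
After line 4: result = len(lst) = 4

[7, 6, [76], 40]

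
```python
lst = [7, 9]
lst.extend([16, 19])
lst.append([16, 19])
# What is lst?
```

After line 1: lst = [7, 9]
After line 2 (extend unpacks [16, 19]): lst = [7, 9, 16, 19]
After line 3 (append adds [16, 19] as single element): lst = [7, 9, 16, 19, [16, 19]]

[7, 9, 16, 19, [16, 19]]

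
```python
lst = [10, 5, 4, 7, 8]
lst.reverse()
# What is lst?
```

[8, 7, 4, 5, 10]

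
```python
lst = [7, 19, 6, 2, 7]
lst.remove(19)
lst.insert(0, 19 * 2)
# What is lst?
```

After line 1: lst = [7, 19, 6, 2, 7]
After line 2 (remove first 19): lst = [7, 6, 2, 7]
After line 3 (insert 38 at index 0): lst = [38, 7, 6, 2, 7]

[38, 7, 6, 2, 7]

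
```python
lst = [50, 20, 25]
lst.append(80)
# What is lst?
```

[50, 20, 25, 80]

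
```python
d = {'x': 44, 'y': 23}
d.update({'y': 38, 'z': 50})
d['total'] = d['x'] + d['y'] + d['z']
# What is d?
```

After line 1: d = {'x': 44, 'y': 23}
After line 2 (y overwritten, z added): d = {'x': 44, 'y': 38, 'z': 50}
After line 3 (total = 44 + 38 + 50 = 132): d = {'x': 44, 'y': 38, 'z': 50, 'total': 132}

{'x': 44, 'y': 38, 'z': 50, 'total': 132}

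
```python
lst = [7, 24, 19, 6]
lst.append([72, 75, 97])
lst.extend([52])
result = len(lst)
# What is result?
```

After line 1: lst = [7, 24, 19, 6]
After line 2 (append adds [72, 75, 97] as single element): lst = [7, 24, 19, 6, [72, 75, 97]]
After line 3 (extend unpacks [52], adds 52): lst = [7, 24, 19, 6, [72, 75, 97], 52]
After line 4: result = len(lst) = 6

6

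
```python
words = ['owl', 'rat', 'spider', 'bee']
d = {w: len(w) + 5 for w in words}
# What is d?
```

{'owl': 8, 'rat': 8, 'spider': 11, 'bee': 8}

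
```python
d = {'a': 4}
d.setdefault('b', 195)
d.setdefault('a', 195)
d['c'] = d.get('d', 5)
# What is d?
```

After line 1: d = {'a': 4}
After line 2 (setdefault adds 'b'=195): d = {'a': 4, 'b': 195}
After line 3 (setdefault 'a' no-op, already exists): d = {'a': 4, 'b': 195}
After line 4 (get('d', 5) returns default since 'd' not in d): d = {'a': 4, 'b': 195, 'c': 5}

{'a': 4, 'b': 195, 'c': 5}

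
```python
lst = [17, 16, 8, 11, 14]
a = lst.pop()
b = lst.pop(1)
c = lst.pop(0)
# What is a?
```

After line 1: lst = [17, 16, 8, 11, 14]
After line 2 (pop() -> a = 14): lst = [17, 16, 8, 11]
After line 3 (pop(1) -> b = 16): lst = [17, 8, 11]
After line 4 (pop(0) -> c = 17): lst = [8, 11]

14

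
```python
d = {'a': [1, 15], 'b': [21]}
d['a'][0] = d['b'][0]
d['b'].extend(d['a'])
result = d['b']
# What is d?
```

After line 1: d = {'a': [1, 15], 'b': [21]}
After line 2 (a[0] = b[0] = 21): d = {'a': [21, 15], 'b': [21]}
After line 3 (b.extend(a) appends [21, 15]): d = {'a': [21, 15], 'b': [21, 21, 15]}
After line 4: result = d['b'] = [21, 21, 15]

{'a': [21, 15], 'b': [21, 21, 15]}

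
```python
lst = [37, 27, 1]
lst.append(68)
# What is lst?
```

[37, 27, 1, 68]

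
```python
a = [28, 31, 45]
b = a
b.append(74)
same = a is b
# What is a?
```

After line 1: a = [28, 31, 45]
After line 2 (b = a is an alias, same object): a = [28, 31, 45], b = [28, 31, 45]
After line 3 (b.append mutates the shared list): a = [28, 31, 45, 74], b = [28, 31, 45, 74]
After line 4 (same = a is b; same object -> True): same = True

[28, 31, 45, 74]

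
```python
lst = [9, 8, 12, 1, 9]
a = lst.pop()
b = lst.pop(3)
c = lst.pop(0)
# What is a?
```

After line 1: lst = [9, 8, 12, 1, 9]
After line 2 (pop() -> a = 9): lst = [9, 8, 12, 1]
After line 3 (pop(3) -> b = 1): lst = [9, 8, 12]
After line 4 (pop(0) -> c = 9): lst = [8, 12]

9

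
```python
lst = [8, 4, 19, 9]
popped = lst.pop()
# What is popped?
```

9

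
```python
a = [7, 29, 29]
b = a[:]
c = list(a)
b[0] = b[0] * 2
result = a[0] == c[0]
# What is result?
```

After line 1: a = [7, 29, 29]
After line 2 (b = a[:], copy): a = [7, 29, 29], b = [7, 29, 29]
After line 3 (c = list(a) is a copy, new object): c = [7, 29, 29]
After line 4 (b[0] = 7 * 2 = 14; only b mutates (copy)): a = [7, 29, 29], b = [14, 29, 29], c = [7, 29, 29]
After line 5 (a[0] = 7, c[0] = 7; result = True)

True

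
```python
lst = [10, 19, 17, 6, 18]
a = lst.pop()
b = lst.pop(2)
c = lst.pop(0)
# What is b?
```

After line 1: lst = [10, 19, 17, 6, 18]
After line 2 (pop() -> a = 18): lst = [10, 19, 17, 6]
After line 3 (pop(2) -> b = 17): lst = [10, 19, 6]
After line 4 (pop(0) -> c = 10): lst = [19, 6]

17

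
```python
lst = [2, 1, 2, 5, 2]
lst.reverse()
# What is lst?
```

[2, 5, 2, 1, 2]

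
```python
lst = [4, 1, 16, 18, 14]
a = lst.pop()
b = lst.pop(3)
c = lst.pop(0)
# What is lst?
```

After line 1: lst = [4, 1, 16, 18, 14]
After line 2 (pop() -> a = 14): lst = [4, 1, 16, 18]
After line 3 (pop(3) -> b = 18): lst = [4, 1, 16]
After line 4 (pop(0) -> c = 4): lst = [1, 16]

[1, 16]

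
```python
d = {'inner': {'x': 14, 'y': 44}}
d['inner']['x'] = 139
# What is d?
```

After line 1: d = {'inner': {'x': 14, 'y': 44}}
After line 2 (inner x overwritten): d = {'inner': {'x': 139, 'y': 44}}

{'inner': {'x': 139, 'y': 44}}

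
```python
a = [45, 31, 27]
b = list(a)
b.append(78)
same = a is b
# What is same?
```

After line 1: a = [45, 31, 27]
After line 2 (b = list(a) is a shallow copy, new object): a = [45, 31, 27], b = [45, 31, 27]
After line 3 (append only mutates b): a = [45, 31, 27], b = [45, 31, 27, 78]
After line 4 (same = a is b; different objects -> False): same = False

False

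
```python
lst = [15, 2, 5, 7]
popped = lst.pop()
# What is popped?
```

7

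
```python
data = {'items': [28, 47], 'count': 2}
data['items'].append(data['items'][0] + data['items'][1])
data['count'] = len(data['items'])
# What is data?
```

After line 1: data = {'items': [28, 47], 'count': 2}
After line 2 (append 28 + 47 = 75): data = {'items': [28, 47, 75], 'count': 2}
After line 3 (count = len(items) = 3): data = {'items': [28, 47, 75], 'count': 3}

{'items': [28, 47, 75], 'count': 3}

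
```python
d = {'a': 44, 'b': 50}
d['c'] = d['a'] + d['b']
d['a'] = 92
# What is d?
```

After line 1: d = {'a': 44, 'b': 50}
After line 2 (d['c'] = 44 + 50): d = {'a': 44, 'b': 50, 'c': 94}
After line 3: d = {'a': 92, 'b': 50, 'c': 94}

{'a': 92, 'b': 50, 'c': 94}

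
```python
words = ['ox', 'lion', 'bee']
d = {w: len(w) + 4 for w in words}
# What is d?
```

{'ox': 6, 'lion': 8, 'bee': 7}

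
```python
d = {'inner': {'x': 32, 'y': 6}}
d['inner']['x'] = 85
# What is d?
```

After line 1: d = {'inner': {'x': 32, 'y': 6}}
After line 2 (inner x overwritten): d = {'inner': {'x': 85, 'y': 6}}

{'inner': {'x': 85, 'y': 6}}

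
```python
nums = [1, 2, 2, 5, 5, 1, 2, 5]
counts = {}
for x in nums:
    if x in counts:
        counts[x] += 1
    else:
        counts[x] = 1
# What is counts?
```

Initial: counts = {}, nums = [1, 2, 2, 5, 5, 1, 2, 5]
See 1: counts = {1: 1}
See 2: counts = {1: 1, 2: 1}
See 2: counts = {1: 1, 2: 2}
See 5: counts = {1: 1, 2: 2, 5: 1}
See 5: counts = {1: 1, 2: 2, 5: 2}
See 1: counts = {1: 2, 2: 2, 5: 2}
See 2: counts = {1: 2, 2: 3, 5: 2}
See 5: counts = {1: 2, 2: 3, 5: 3}

{1: 2, 2: 3, 5: 3}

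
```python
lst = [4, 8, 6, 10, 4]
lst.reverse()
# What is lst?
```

[4, 10, 6, 8, 4]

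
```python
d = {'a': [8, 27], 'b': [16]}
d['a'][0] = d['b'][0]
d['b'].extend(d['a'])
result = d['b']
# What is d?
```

After line 1: d = {'a': [8, 27], 'b': [16]}
After line 2 (a[0] = b[0] = 16): d = {'a': [16, 27], 'b': [16]}
After line 3 (b.extend(a) appends [16, 27]): d = {'a': [16, 27], 'b': [16, 16, 27]}
After line 4: result = d['b'] = [16, 16, 27]

{'a': [16, 27], 'b': [16, 16, 27]}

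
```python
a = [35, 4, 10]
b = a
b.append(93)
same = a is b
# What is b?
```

After line 1: a = [35, 4, 10]
After line 2 (b = a is an alias, same object): a = [35, 4, 10], b = [35, 4, 10]
After line 3 (b.append mutates the shared list): a = [35, 4, 10, 93], b = [35, 4, 10, 93]
After line 4 (same = a is b; same object -> True): same = True

[35, 4, 10, 93]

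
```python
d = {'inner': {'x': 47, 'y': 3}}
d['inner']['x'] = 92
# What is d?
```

After line 1: d = {'inner': {'x': 47, 'y': 3}}
After line 2 (inner x overwritten): d = {'inner': {'x': 92, 'y': 3}}

{'inner': {'x': 92, 'y': 3}}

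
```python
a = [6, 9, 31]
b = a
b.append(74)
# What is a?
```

After line 1: a = [6, 9, 31]
After line 2 (b = a is an alias, same object): a = [6, 9, 31], b = [6, 9, 31]
After line 3 (b.append mutates the shared list): a = [6, 9, 31, 74], b = [6, 9, 31, 74]

[6, 9, 31, 74]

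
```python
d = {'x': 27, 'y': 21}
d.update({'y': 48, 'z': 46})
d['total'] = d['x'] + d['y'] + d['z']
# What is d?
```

After line 1: d = {'x': 27, 'y': 21}
After line 2 (y overwritten, z added): d = {'x': 27, 'y': 48, 'z': 46}
After line 3 (total = 27 + 48 + 46 = 121): d = {'x': 27, 'y': 48, 'z': 46, 'total': 121}

{'x': 27, 'y': 48, 'z': 46, 'total': 121}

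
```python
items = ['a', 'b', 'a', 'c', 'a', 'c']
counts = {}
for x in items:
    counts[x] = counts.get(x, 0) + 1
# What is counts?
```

Initial: counts = {}, items = ['a', 'b', 'a', 'c', 'a', 'c']
See 'a': counts = {'a': 1}
See 'b': counts = {'a': 1, 'b': 1}
See 'a': counts = {'a': 2, 'b': 1}
See 'c': counts = {'a': 2, 'b': 1, 'c': 1}
See 'a': counts = {'a': 3, 'b': 1, 'c': 1}
See 'c': counts = {'a': 3, 'b': 1, 'c': 2}

{'a': 3, 'b': 1, 'c': 2}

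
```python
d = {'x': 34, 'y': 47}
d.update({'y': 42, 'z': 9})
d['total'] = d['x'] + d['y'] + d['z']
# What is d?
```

After line 1: d = {'x': 34, 'y': 47}
After line 2 (y overwritten, z added): d = {'x': 34, 'y': 42, 'z': 9}
After line 3 (total = 34 + 42 + 9 = 85): d = {'x': 34, 'y': 42, 'z': 9, 'total': 85}

{'x': 34, 'y': 42, 'z': 9, 'total': 85}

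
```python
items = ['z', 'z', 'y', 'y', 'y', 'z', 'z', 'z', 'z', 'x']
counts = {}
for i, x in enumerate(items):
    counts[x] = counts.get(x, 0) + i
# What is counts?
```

Initial: counts = {}, items = ['z', 'z', 'y', 'y', 'y', 'z', 'z', 'z', 'z', 'x']
i=0, x='z': counts = {'z': 0}
i=1, x='z': counts = {'z': 1}
i=2, x='y': counts = {'z': 1, 'y': 2}
i=3, x='y': counts = {'z': 1, 'y': 5}
i=4, x='y': counts = {'z': 1, 'y': 9}
i=5, x='z': counts = {'z': 6, 'y': 9}
i=6, x='z': counts = {'z': 12, 'y': 9}
i=7, x='z': counts = {'z': 19, 'y': 9}
i=8, x='z': counts = {'z': 27, 'y': 9}
i=9, x='x': counts = {'z': 27, 'y': 9, 'x': 9}

{'z': 27, 'y': 9, 'x': 9}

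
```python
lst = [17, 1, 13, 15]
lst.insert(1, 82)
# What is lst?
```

[17, 82, 1, 13, 15]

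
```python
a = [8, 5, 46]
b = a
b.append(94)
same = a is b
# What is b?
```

After line 1: a = [8, 5, 46]
After line 2 (b = a is an alias, same object): a = [8, 5, 46], b = [8, 5, 46]
After line 3 (b.append mutates the shared list): a = [8, 5, 46, 94], b = [8, 5, 46, 94]
After line 4 (same = a is b; same object -> True): same = True

[8, 5, 46, 94]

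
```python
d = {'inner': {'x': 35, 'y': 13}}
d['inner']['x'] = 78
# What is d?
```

After line 1: d = {'inner': {'x': 35, 'y': 13}}
After line 2 (inner x overwritten): d = {'inner': {'x': 78, 'y': 13}}

{'inner': {'x': 78, 'y': 13}}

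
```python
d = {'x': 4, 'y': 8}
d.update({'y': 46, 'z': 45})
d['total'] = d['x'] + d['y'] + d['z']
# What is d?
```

After line 1: d = {'x': 4, 'y': 8}
After line 2 (y overwritten, z added): d = {'x': 4, 'y': 46, 'z': 45}
After line 3 (total = 4 + 46 + 45 = 95): d = {'x': 4, 'y': 46, 'z': 45, 'total': 95}

{'x': 4, 'y': 46, 'z': 45, 'total': 95}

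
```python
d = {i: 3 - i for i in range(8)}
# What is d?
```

{0: 3, 1: 2, 2: 1, 3: 0, 4: -1, 5: -2, 6: -3, 7: -4}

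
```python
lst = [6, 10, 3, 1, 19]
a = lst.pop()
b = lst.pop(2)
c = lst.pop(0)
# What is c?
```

After line 1: lst = [6, 10, 3, 1, 19]
After line 2 (pop() -> a = 19): lst = [6, 10, 3, 1]
After line 3 (pop(2) -> b = 3): lst = [6, 10, 1]
After line 4 (pop(0) -> c = 6): lst = [10, 1]

6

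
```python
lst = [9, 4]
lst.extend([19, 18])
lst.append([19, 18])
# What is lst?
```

After line 1: lst = [9, 4]
After line 2 (extend unpacks [19, 18]): lst = [9, 4, 19, 18]
After line 3 (append adds [19, 18] as single element): lst = [9, 4, 19, 18, [19, 18]]

[9, 4, 19, 18, [19, 18]]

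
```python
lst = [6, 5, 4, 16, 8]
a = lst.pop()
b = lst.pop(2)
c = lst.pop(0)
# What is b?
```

After line 1: lst = [6, 5, 4, 16, 8]
After line 2 (pop() -> a = 8): lst = [6, 5, 4, 16]
After line 3 (pop(2) -> b = 4): lst = [6, 5, 16]
After line 4 (pop(0) -> c = 6): lst = [5, 16]

4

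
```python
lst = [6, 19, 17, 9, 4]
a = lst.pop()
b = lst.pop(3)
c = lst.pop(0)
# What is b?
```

After line 1: lst = [6, 19, 17, 9, 4]
After line 2 (pop() -> a = 4): lst = [6, 19, 17, 9]
After line 3 (pop(3) -> b = 9): lst = [6, 19, 17]
After line 4 (pop(0) -> c = 6): lst = [19, 17]

9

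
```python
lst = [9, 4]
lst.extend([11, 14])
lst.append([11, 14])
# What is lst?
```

After line 1: lst = [9, 4]
After line 2 (extend unpacks [11, 14]): lst = [9, 4, 11, 14]
After line 3 (append adds [11, 14] as single element): lst = [9, 4, 11, 14, [11, 14]]

[9, 4, 11, 14, [11, 14]]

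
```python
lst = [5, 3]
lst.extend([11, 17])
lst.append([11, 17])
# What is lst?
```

After line 1: lst = [5, 3]
After line 2 (extend unpacks [11, 17]): lst = [5, 3, 11, 17]
After line 3 (append adds [11, 17] as single element): lst = [5, 3, 11, 17, [11, 17]]

[5, 3, 11, 17, [11, 17]]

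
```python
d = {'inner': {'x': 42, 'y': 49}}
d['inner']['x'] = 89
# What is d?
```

After line 1: d = {'inner': {'x': 42, 'y': 49}}
After line 2 (inner x overwritten): d = {'inner': {'x': 89, 'y': 49}}

{'inner': {'x': 89, 'y': 49}}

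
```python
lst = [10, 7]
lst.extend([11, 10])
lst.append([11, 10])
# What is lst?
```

After line 1: lst = [10, 7]
After line 2 (extend unpacks [11, 10]): lst = [10, 7, 11, 10]
After line 3 (append adds [11, 10] as single element): lst = [10, 7, 11, 10, [11, 10]]

[10, 7, 11, 10, [11, 10]]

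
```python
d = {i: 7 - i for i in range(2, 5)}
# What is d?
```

{2: 5, 3: 4, 4: 3}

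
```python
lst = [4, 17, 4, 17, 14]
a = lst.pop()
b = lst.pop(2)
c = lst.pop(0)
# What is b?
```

After line 1: lst = [4, 17, 4, 17, 14]
After line 2 (pop() -> a = 14): lst = [4, 17, 4, 17]
After line 3 (pop(2) -> b = 4): lst = [4, 17, 17]
After line 4 (pop(0) -> c = 4): lst = [17, 17]

4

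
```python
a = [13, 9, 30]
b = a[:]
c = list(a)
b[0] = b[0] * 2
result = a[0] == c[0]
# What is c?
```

After line 1: a = [13, 9, 30]
After line 2 (b = a[:], copy): a = [13, 9, 30], b = [13, 9, 30]
After line 3 (c = list(a) is a copy, new object): c = [13, 9, 30]
After line 4 (b[0] = 13 * 2 = 26; only b mutates (copy)): a = [13, 9, 30], b = [26, 9, 30], c = [13, 9, 30]
After line 5 (a[0] = 13, c[0] = 13; result = True)

[13, 9, 30]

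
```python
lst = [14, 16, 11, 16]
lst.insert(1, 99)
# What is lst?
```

[14, 99, 16, 11, 16]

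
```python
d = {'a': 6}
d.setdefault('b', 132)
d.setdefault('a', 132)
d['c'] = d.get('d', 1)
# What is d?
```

After line 1: d = {'a': 6}
After line 2 (setdefault adds 'b'=132): d = {'a': 6, 'b': 132}
After line 3 (setdefault 'a' no-op, already exists): d = {'a': 6, 'b': 132}
After line 4 (get('d', 1) returns default since 'd' not in d): d = {'a': 6, 'b': 132, 'c': 1}

{'a': 6, 'b': 132, 'c': 1}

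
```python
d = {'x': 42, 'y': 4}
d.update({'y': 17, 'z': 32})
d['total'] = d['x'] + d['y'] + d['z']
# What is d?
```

After line 1: d = {'x': 42, 'y': 4}
After line 2 (y overwritten, z added): d = {'x': 42, 'y': 17, 'z': 32}
After line 3 (total = 42 + 17 + 32 = 91): d = {'x': 42, 'y': 17, 'z': 32, 'total': 91}

{'x': 42, 'y': 17, 'z': 32, 'total': 91}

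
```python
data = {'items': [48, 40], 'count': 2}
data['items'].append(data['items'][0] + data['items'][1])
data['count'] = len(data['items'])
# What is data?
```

After line 1: data = {'items': [48, 40], 'count': 2}
After line 2 (append 48 + 40 = 88): data = {'items': [48, 40, 88], 'count': 2}
After line 3 (count = len(items) = 3): data = {'items': [48, 40, 88], 'count': 3}

{'items': [48, 40, 88], 'count': 3}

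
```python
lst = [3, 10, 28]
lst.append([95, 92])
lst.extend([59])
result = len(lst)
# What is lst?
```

After line 1: lst = [3, 10, 28]
After line 2 (append adds [95, 92] as single element): lst = [3, 10, 28, [95, 92]]
After line 3 (extend unpacks [59], adds 59): lst = [3, 10, 28, [95, 92], 59]
After line 4: result = len(lst) = 5

[3, 10, 28, [95, 92], 59]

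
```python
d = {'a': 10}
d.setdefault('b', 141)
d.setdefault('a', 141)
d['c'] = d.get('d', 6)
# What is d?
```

After line 1: d = {'a': 10}
After line 2 (setdefault adds 'b'=141): d = {'a': 10, 'b': 141}
After line 3 (setdefault 'a' no-op, already exists): d = {'a': 10, 'b': 141}
After line 4 (get('d', 6) returns default since 'd' not in d): d = {'a': 10, 'b': 141, 'c': 6}

{'a': 10, 'b': 141, 'c': 6}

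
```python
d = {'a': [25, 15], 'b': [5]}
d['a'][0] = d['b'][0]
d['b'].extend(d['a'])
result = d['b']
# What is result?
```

After line 1: d = {'a': [25, 15], 'b': [5]}
After line 2 (a[0] = b[0] = 5): d = {'a': [5, 15], 'b': [5]}
After line 3 (b.extend(a) appends [5, 15]): d = {'a': [5, 15], 'b': [5, 5, 15]}
After line 4: result = d['b'] = [5, 5, 15]

[5, 5, 15]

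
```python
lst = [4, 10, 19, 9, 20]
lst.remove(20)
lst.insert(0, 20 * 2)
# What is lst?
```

After line 1: lst = [4, 10, 19, 9, 20]
After line 2 (remove first 20): lst = [4, 10, 19, 9]
After line 3 (insert 40 at index 0): lst = [40, 4, 10, 19, 9]

[40, 4, 10, 19, 9]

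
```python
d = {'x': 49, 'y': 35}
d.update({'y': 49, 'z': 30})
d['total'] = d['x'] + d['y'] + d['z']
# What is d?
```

After line 1: d = {'x': 49, 'y': 35}
After line 2 (y overwritten, z added): d = {'x': 49, 'y': 49, 'z': 30}
After line 3 (total = 49 + 49 + 30 = 128): d = {'x': 49, 'y': 49, 'z': 30, 'total': 128}

{'x': 49, 'y': 49, 'z': 30, 'total': 128}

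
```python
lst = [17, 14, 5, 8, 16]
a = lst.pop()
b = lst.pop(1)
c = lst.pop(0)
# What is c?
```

After line 1: lst = [17, 14, 5, 8, 16]
After line 2 (pop() -> a = 16): lst = [17, 14, 5, 8]
After line 3 (pop(1) -> b = 14): lst = [17, 5, 8]
After line 4 (pop(0) -> c = 17): lst = [5, 8]

17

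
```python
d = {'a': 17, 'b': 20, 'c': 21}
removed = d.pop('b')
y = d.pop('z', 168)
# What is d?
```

After line 1: d = {'a': 17, 'b': 20, 'c': 21}
After line 2 (pop 'b' returns 20): d = {'a': 17, 'c': 21}, removed = 20
After line 3 (pop 'z' missing, returns default 168): d = {'a': 17, 'c': 21}, y = 168

{'a': 17, 'c': 21}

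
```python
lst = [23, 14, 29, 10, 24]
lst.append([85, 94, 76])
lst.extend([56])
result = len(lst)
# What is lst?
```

After line 1: lst = [23, 14, 29, 10, 24]
After line 2 (append adds [85, 94, 76] as single element): lst = [23, 14, 29, 10, 24, [85, 94, 76]]
After line 3 (extend unpacks [56], adds 56): lst = [23, 14, 29, 10, 24, [85, 94, 76], 56]
After line 4: result = len(lst) = 7

[23, 14, 29, 10, 24, [85, 94, 76], 56]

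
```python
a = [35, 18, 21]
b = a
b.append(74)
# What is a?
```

After line 1: a = [35, 18, 21]
After line 2 (b = a is an alias, same object): a = [35, 18, 21], b = [35, 18, 21]
After line 3 (b.append mutates the shared list): a = [35, 18, 21, 74], b = [35, 18, 21, 74]

[35, 18, 21, 74]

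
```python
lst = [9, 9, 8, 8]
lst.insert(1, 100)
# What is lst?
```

[9, 100, 9, 8, 8]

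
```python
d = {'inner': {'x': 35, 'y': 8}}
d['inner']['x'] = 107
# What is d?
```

After line 1: d = {'inner': {'x': 35, 'y': 8}}
After line 2 (inner x overwritten): d = {'inner': {'x': 107, 'y': 8}}

{'inner': {'x': 107, 'y': 8}}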